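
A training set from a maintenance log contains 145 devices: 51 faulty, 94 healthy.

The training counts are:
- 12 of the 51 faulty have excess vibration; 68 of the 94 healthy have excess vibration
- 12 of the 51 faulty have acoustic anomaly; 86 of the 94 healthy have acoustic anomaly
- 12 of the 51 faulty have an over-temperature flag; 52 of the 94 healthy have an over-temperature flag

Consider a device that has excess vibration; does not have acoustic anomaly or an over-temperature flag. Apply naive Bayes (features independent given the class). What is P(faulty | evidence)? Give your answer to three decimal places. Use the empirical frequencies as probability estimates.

faulty: (51/145) × (12/51) × (39/51) × (39/51) ≈ 0.0483952
healthy: (94/145) × (68/94) × (8/94) × (42/94) ≈ 0.017833
P(faulty | x) = 0.0483952 / 0.0662282 ≈ 0.731

0.731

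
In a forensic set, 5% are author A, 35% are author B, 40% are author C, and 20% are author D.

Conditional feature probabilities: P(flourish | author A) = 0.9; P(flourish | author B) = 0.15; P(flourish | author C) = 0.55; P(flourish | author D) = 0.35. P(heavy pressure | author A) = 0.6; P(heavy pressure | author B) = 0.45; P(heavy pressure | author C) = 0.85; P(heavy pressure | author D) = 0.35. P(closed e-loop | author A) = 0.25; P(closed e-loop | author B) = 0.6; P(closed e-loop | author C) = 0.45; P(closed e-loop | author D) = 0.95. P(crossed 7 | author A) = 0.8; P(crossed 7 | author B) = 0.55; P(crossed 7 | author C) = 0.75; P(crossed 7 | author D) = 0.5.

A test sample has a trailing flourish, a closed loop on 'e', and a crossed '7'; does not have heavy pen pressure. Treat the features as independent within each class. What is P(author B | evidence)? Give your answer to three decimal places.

0.208

author A: 0.05 × 0.9 × (1−0.6) × 0.25 × 0.8 = 0.0036
author B: 0.35 × 0.15 × (1−0.45) × 0.6 × 0.55 = 0.00952875
author C: 0.4 × 0.55 × (1−0.85) × 0.45 × 0.75 = 0.0111375
author D: 0.2 × 0.35 × (1−0.35) × 0.95 × 0.5 = 0.0216125
P(author B | x) = 0.00952875 / 0.04587875 ≈ 0.208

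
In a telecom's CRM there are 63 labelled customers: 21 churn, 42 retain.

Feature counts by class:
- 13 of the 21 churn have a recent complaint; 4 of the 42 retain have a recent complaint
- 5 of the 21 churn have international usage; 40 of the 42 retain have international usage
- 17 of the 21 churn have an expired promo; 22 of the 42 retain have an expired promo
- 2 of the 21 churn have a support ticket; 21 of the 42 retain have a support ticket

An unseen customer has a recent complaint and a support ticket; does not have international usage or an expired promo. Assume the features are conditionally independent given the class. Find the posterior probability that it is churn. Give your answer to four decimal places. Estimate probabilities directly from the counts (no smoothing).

churn: (21/63) × (13/21) × (16/21) × (4/21) × (2/21) ≈ 0.00285204
retain: (42/63) × (4/42) × (2/42) × (20/42) × (21/42) ≈ 0.000719865
P(churn | x) = 0.00285204 / 0.003571905 ≈ 0.7985

0.7985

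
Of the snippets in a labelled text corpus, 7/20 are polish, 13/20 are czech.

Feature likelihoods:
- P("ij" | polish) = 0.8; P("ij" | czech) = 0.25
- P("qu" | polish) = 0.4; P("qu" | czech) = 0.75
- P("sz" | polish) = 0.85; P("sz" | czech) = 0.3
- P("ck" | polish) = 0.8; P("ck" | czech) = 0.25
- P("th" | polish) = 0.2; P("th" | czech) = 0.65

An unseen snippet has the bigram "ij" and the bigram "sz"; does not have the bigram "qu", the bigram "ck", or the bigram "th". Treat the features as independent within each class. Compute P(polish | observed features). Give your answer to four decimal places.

polish: 0.35 × 0.8 × (1−0.4) × 0.85 × (1−0.8) × (1−0.2) = 0.022848
czech: 0.65 × 0.25 × (1−0.75) × 0.3 × (1−0.25) × (1−0.65) = 0.00319921875
P(polish | x) = 0.022848 / 0.02604721875 ≈ 0.8772

0.8772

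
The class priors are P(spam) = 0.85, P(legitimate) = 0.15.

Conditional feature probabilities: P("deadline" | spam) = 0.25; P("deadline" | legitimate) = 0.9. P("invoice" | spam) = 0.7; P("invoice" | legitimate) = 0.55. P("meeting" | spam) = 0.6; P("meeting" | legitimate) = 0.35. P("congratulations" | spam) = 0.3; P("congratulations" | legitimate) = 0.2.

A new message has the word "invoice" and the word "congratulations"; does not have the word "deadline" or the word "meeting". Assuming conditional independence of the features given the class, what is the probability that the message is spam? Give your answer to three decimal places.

0.980

spam: 0.85 × (1−0.25) × 0.7 × (1−0.6) × 0.3 = 0.05355
legitimate: 0.15 × (1−0.9) × 0.55 × (1−0.35) × 0.2 = 0.0010725
P(spam | x) = 0.05355 / 0.0546225 ≈ 0.980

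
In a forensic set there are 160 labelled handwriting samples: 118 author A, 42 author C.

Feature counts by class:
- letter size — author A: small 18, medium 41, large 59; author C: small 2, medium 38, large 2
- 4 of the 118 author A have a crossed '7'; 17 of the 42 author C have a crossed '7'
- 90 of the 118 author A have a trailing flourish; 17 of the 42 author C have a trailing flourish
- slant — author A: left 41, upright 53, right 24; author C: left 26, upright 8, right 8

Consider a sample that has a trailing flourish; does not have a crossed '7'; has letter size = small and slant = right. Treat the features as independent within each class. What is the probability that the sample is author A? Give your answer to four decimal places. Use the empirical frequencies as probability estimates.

author A: (118/160) × (18/118) × (114/118) × (90/118) × (24/118) ≈ 0.0168603
author C: (42/160) × (2/42) × (25/42) × (17/42) × (8/42) ≈ 0.000573642
P(author A | x) = 0.0168603 / 0.017433942 ≈ 0.9671

0.9671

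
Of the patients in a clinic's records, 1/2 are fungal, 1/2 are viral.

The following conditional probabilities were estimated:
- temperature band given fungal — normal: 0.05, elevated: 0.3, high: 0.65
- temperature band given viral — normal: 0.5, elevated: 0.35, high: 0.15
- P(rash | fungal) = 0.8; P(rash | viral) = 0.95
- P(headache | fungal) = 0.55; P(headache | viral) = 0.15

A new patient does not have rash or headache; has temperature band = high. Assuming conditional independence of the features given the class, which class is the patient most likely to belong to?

fungal

fungal: 0.5 × 0.65 × (1−0.8) × (1−0.55) = 0.02925
viral: 0.5 × 0.15 × (1−0.95) × (1−0.15) = 0.0031875
Highest score → fungal.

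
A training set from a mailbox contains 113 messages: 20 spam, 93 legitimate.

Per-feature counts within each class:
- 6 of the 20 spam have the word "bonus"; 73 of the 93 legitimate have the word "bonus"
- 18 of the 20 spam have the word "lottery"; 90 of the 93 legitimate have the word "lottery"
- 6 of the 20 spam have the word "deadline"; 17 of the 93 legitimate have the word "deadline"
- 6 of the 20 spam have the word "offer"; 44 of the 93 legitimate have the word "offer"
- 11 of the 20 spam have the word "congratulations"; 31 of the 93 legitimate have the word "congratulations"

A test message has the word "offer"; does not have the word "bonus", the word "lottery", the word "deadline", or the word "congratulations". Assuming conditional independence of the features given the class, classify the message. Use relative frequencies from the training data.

spam: (20/113) × (14/20) × (2/20) × (14/20) × (6/20) × (9/20) ≈ 0.0011708
legitimate: (93/113) × (20/93) × (3/93) × (76/93) × (44/93) × (62/93) ≈ 0.00147163
Highest score → legitimate.

legitimate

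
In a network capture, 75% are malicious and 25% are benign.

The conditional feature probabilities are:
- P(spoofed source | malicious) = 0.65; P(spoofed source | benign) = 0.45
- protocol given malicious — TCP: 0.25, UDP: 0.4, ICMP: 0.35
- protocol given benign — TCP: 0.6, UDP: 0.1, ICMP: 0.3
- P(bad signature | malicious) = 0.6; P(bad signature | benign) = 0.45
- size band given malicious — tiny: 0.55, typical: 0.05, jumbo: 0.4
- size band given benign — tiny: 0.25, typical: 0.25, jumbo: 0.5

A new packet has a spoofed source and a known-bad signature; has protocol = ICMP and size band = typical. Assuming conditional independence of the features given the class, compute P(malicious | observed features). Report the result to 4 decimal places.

malicious: 0.75 × 0.65 × 0.35 × 0.6 × 0.05 = 0.00511875
benign: 0.25 × 0.45 × 0.3 × 0.45 × 0.25 = 0.003796875
P(malicious | x) = 0.00511875 / 0.008915625 ≈ 0.5741

0.5741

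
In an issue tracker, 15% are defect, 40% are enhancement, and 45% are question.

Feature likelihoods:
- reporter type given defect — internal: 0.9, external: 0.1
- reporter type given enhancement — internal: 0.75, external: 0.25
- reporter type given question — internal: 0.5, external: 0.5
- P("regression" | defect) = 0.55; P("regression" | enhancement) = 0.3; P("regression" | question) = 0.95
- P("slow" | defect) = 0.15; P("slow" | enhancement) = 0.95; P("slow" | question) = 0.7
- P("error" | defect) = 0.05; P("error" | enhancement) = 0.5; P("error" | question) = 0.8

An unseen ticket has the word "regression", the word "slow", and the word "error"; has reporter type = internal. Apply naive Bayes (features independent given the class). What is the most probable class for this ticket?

defect: 0.15 × 0.9 × 0.55 × 0.15 × 0.05 = 0.000556875
enhancement: 0.4 × 0.75 × 0.3 × 0.95 × 0.5 = 0.04275
question: 0.45 × 0.5 × 0.95 × 0.7 × 0.8 = 0.1197
Highest score → question.

question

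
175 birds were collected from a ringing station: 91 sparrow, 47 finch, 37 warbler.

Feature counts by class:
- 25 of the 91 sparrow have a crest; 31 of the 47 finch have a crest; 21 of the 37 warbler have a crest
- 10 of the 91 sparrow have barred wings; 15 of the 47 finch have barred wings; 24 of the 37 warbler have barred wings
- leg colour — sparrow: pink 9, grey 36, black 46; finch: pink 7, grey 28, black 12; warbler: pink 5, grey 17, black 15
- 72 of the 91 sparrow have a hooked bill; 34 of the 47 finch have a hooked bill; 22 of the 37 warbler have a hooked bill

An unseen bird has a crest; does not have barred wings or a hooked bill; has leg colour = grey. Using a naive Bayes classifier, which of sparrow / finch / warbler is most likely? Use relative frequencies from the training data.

finch

sparrow: (91/175) × (25/91) × (81/91) × (36/91) × (19/91) ≈ 0.0105031
finch: (47/175) × (31/47) × (32/47) × (28/47) × (13/47) ≈ 0.0198738
warbler: (37/175) × (21/37) × (13/37) × (17/37) × (15/37) ≈ 0.00785343
Highest score → finch.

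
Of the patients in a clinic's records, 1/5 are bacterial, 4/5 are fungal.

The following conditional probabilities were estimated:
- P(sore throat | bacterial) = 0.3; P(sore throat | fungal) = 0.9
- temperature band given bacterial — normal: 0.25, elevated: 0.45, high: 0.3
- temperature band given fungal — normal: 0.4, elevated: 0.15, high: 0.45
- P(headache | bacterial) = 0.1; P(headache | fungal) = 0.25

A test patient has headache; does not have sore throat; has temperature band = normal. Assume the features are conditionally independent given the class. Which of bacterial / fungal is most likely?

fungal

bacterial: 0.2 × (1−0.3) × 0.25 × 0.1 = 0.0035
fungal: 0.8 × (1−0.9) × 0.4 × 0.25 = 0.008
Highest score → fungal.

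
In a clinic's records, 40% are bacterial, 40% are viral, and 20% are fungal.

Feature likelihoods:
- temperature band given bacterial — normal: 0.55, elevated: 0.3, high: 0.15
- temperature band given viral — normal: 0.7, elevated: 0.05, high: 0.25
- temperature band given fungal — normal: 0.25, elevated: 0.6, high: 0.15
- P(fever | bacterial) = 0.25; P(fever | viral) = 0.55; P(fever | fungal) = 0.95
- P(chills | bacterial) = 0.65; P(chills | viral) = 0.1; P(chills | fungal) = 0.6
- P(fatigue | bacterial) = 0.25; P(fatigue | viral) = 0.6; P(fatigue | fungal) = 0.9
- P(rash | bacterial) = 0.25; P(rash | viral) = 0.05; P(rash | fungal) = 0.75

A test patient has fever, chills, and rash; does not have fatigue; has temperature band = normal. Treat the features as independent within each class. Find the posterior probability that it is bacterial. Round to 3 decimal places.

0.733

bacterial: 0.4 × 0.55 × 0.25 × 0.65 × (1−0.25) × 0.25 = 0.006703125
viral: 0.4 × 0.7 × 0.55 × 0.1 × (1−0.6) × 0.05 = 0.000308
fungal: 0.2 × 0.25 × 0.95 × 0.6 × (1−0.9) × 0.75 = 0.0021375
P(bacterial | x) = 0.006703125 / 0.009148625 ≈ 0.733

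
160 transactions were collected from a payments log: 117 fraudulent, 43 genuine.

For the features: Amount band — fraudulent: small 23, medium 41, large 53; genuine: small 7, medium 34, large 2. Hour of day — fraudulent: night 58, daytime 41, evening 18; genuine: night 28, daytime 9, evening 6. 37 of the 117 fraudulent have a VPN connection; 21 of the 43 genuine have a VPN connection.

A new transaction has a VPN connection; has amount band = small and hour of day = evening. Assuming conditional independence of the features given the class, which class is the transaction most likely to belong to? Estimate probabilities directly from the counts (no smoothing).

fraudulent: (117/160) × (23/117) × (18/117) × (37/117) ≈ 0.00699375
genuine: (43/160) × (7/43) × (6/43) × (21/43) ≈ 0.00298134
Highest score → fraudulent.

fraudulent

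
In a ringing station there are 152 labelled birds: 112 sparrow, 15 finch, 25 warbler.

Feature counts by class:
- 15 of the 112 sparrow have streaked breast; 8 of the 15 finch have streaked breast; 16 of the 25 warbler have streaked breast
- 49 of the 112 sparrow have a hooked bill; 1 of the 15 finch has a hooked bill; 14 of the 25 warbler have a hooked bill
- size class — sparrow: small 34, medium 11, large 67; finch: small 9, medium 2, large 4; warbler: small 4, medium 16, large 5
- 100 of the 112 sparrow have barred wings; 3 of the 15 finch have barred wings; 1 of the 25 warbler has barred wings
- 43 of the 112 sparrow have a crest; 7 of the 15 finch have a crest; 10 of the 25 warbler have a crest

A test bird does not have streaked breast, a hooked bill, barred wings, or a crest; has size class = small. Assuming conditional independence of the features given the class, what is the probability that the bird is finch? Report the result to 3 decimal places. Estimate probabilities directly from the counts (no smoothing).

sparrow: (112/152) × (97/112) × (63/112) × (34/112) × (12/112) × (69/112) ≈ 0.00719293
finch: (15/152) × (7/15) × (14/15) × (9/15) × (12/15) × (8/15) ≈ 0.0110035
warbler: (25/152) × (9/25) × (11/25) × (4/25) × (24/25) × (15/25) ≈ 0.00240101
P(finch | x) = 0.0110035 / 0.02059744 ≈ 0.534

0.534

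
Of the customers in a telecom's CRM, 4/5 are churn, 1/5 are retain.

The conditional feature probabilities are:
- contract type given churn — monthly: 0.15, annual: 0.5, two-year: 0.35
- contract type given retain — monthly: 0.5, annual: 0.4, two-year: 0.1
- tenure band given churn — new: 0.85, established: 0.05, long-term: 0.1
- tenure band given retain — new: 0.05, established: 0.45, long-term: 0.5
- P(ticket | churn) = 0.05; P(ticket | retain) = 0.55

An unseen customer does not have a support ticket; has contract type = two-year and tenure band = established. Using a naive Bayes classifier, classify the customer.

churn: 0.8 × 0.35 × 0.05 × (1−0.05) = 0.0133
retain: 0.2 × 0.1 × 0.45 × (1−0.55) = 0.00405
Highest score → churn.

churn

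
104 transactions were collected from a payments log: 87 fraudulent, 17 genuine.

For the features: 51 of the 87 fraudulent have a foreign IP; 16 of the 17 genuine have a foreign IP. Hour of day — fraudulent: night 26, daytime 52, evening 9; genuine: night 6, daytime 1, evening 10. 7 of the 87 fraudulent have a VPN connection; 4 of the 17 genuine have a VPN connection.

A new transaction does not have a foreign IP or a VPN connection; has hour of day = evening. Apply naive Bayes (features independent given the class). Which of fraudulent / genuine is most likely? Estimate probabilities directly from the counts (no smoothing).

fraudulent

fraudulent: (87/104) × (36/87) × (9/87) × (80/87) ≈ 0.0329278
genuine: (17/104) × (1/17) × (10/17) × (13/17) ≈ 0.00432526
Highest score → fraudulent.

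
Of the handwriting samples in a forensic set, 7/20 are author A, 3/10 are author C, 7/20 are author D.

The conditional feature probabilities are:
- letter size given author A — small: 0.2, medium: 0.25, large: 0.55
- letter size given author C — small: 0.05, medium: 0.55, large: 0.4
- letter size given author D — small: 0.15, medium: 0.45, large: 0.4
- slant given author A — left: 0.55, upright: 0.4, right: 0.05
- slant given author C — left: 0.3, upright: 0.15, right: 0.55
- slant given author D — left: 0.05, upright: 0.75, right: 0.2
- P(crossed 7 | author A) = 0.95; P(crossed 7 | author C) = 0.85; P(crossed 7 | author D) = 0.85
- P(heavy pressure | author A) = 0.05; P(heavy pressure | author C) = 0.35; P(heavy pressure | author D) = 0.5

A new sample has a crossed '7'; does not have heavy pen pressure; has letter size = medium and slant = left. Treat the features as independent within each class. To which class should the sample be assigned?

author A

author A: 0.35 × 0.25 × 0.55 × 0.95 × (1−0.05) = 0.0434328125
author C: 0.3 × 0.55 × 0.3 × 0.85 × (1−0.35) = 0.02734875
author D: 0.35 × 0.45 × 0.05 × 0.85 × (1−0.5) = 0.003346875
Highest score → author A.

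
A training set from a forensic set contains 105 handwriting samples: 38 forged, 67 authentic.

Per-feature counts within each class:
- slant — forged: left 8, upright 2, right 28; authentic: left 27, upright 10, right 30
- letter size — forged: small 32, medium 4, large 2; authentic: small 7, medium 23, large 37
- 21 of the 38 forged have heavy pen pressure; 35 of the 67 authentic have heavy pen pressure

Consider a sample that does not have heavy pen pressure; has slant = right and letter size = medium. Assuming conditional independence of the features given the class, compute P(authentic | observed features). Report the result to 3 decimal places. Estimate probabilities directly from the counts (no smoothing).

0.789

forged: (38/105) × (28/38) × (4/38) × (17/38) ≈ 0.0125577
authentic: (67/105) × (30/67) × (23/67) × (32/67) ≈ 0.0468447
P(authentic | x) = 0.0468447 / 0.0594024 ≈ 0.789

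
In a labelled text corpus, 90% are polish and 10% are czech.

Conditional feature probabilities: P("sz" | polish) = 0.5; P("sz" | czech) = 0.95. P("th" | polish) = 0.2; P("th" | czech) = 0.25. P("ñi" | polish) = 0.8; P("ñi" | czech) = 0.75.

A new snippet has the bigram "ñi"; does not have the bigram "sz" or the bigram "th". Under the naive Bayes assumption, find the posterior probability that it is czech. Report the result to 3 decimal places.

0.010

polish: 0.9 × (1−0.5) × (1−0.2) × 0.8 = 0.288
czech: 0.1 × (1−0.95) × (1−0.25) × 0.75 = 0.0028125
P(czech | x) = 0.0028125 / 0.2908125 ≈ 0.010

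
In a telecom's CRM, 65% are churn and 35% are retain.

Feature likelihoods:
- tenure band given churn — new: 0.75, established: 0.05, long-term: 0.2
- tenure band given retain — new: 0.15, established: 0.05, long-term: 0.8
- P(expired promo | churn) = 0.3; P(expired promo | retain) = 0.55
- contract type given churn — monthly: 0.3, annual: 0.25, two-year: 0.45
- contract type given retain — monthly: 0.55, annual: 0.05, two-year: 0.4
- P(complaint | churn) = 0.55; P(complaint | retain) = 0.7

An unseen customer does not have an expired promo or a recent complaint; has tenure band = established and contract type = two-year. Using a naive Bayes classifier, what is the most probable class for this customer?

churn

churn: 0.65 × 0.05 × (1−0.3) × 0.45 × (1−0.55) = 0.004606875
retain: 0.35 × 0.05 × (1−0.55) × 0.4 × (1−0.7) = 0.000945
Highest score → churn.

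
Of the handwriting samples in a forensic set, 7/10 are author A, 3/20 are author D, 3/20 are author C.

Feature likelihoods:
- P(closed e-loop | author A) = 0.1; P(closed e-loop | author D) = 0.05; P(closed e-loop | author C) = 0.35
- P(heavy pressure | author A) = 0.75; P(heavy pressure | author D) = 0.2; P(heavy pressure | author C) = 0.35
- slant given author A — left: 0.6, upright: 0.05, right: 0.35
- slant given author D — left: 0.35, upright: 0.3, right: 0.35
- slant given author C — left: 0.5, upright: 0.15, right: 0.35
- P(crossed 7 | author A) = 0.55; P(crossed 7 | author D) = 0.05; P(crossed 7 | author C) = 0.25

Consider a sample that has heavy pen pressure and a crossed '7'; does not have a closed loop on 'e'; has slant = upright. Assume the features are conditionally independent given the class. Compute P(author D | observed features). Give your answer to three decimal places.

author A: 0.7 × (1−0.1) × 0.75 × 0.05 × 0.55 = 0.01299375
author D: 0.15 × (1−0.05) × 0.2 × 0.3 × 0.05 = 0.0004275
author C: 0.15 × (1−0.35) × 0.35 × 0.15 × 0.25 = 0.0012796875
P(author D | x) = 0.0004275 / 0.0147009375 ≈ 0.029

0.029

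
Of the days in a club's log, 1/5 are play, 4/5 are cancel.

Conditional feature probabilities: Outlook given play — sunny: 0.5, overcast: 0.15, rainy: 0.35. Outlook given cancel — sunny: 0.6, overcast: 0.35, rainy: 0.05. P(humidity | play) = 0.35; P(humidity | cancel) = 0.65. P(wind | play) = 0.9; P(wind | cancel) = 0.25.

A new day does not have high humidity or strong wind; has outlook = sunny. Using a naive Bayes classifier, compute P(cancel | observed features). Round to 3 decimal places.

0.951

play: 0.2 × 0.5 × (1−0.35) × (1−0.9) = 0.0065
cancel: 0.8 × 0.6 × (1−0.65) × (1−0.25) = 0.126
P(cancel | x) = 0.126 / 0.1325 ≈ 0.951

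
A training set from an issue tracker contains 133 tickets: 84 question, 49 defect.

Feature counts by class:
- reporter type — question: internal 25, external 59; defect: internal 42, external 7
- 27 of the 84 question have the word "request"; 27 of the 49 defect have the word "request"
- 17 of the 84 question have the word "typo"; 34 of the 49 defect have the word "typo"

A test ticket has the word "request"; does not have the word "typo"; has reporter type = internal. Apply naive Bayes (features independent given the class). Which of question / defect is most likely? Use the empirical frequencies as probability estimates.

defect

question: (84/133) × (25/84) × (27/84) × (67/84) ≈ 0.0481913
defect: (49/133) × (42/49) × (27/49) × (15/49) ≈ 0.0532673
Highest score → defect.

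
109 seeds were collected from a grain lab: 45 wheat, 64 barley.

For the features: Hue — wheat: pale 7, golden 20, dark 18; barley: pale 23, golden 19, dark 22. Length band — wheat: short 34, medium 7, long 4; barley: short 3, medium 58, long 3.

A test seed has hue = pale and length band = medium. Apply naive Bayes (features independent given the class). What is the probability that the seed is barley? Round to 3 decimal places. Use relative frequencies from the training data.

0.950

wheat: (45/109) × (7/45) × (7/45) ≈ 0.00998981
barley: (64/109) × (23/64) × (58/64) ≈ 0.191227
P(barley | x) = 0.191227 / 0.20121681 ≈ 0.950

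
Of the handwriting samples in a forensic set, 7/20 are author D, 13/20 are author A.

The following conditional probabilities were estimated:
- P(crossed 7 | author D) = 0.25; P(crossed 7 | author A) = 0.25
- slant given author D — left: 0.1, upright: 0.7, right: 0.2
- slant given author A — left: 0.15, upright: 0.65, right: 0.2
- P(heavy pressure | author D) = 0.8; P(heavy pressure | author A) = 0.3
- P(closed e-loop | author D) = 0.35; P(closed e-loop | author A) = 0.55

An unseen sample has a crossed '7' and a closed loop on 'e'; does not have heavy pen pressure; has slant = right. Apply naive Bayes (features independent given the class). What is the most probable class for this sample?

author D: 0.35 × 0.25 × 0.2 × (1−0.8) × 0.35 = 0.001225
author A: 0.65 × 0.25 × 0.2 × (1−0.3) × 0.55 = 0.0125125
Highest score → author A.

author A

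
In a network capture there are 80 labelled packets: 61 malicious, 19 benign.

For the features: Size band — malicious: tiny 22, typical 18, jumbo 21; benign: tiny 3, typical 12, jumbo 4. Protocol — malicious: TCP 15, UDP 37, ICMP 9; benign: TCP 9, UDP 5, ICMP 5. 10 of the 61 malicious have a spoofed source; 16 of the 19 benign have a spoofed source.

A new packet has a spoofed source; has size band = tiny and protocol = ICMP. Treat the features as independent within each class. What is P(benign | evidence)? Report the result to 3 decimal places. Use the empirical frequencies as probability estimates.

malicious: (61/80) × (22/61) × (9/61) × (10/61) ≈ 0.00665144
benign: (19/80) × (3/19) × (5/19) × (16/19) ≈ 0.00831025
P(benign | x) = 0.00831025 / 0.01496169 ≈ 0.555

0.555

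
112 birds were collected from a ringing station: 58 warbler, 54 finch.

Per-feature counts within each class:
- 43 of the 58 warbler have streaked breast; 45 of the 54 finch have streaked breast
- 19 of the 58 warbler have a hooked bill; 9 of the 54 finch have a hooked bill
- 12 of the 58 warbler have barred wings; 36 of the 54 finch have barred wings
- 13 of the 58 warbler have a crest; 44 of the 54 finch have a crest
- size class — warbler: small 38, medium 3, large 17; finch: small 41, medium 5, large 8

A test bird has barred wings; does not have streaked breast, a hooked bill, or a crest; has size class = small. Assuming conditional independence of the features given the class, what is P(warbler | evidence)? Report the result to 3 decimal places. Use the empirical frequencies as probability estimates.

0.601

warbler: (58/112) × (15/58) × (39/58) × (12/58) × (45/58) × (38/58) ≈ 0.00947116
finch: (54/112) × (9/54) × (45/54) × (36/54) × (10/54) × (41/54) ≈ 0.00627694
P(warbler | x) = 0.00947116 / 0.0157481 ≈ 0.601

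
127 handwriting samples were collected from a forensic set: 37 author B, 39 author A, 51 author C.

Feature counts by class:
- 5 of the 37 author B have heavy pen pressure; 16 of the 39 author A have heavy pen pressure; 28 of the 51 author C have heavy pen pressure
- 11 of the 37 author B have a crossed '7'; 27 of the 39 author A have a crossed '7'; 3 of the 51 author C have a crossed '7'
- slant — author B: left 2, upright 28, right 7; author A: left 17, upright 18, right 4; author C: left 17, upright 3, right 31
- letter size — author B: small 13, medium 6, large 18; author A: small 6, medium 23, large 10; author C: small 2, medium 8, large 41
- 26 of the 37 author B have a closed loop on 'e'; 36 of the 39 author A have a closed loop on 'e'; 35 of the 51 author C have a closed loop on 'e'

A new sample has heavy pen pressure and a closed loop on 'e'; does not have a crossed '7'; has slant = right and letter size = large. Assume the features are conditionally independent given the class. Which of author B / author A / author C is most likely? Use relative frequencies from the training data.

author C

author B: (37/127) × (5/37) × (26/37) × (7/37) × (18/37) × (26/37) ≈ 0.00178927
author A: (39/127) × (16/39) × (12/39) × (4/39) × (10/39) × (36/39) ≈ 0.000941026
author C: (51/127) × (28/51) × (48/51) × (31/51) × (41/51) × (35/51) ≈ 0.0695871
Highest score → author C.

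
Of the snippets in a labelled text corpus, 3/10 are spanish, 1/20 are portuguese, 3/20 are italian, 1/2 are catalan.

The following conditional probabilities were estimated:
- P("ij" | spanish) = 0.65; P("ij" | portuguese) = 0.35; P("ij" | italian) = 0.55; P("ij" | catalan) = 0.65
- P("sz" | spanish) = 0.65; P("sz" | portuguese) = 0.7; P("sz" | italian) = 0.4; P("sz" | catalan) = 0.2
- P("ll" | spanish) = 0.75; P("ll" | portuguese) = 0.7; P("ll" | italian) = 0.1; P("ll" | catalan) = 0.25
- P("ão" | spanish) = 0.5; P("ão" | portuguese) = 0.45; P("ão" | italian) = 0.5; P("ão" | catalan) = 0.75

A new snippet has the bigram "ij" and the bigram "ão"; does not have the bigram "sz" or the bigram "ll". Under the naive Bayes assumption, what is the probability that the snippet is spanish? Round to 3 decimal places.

spanish: 0.3 × 0.65 × (1−0.65) × (1−0.75) × 0.5 = 0.00853125
portuguese: 0.05 × 0.35 × (1−0.7) × (1−0.7) × 0.45 = 0.00070875
italian: 0.15 × 0.55 × (1−0.4) × (1−0.1) × 0.5 = 0.022275
catalan: 0.5 × 0.65 × (1−0.2) × (1−0.25) × 0.75 = 0.14625
P(spanish | x) = 0.00853125 / 0.177765 ≈ 0.048

0.048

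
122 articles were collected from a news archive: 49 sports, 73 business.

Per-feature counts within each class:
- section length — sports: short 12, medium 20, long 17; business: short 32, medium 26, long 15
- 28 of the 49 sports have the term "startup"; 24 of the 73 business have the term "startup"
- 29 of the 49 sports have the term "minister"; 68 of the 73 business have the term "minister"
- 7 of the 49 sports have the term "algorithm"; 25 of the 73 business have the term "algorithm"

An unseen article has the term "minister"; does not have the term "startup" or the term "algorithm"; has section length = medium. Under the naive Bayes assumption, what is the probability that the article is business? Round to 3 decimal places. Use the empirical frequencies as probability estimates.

sports: (49/122) × (20/49) × (21/49) × (29/49) × (42/49) ≈ 0.0356409
business: (73/122) × (26/73) × (49/73) × (68/73) × (48/73) ≈ 0.0876176
P(business | x) = 0.0876176 / 0.1232585 ≈ 0.711

0.711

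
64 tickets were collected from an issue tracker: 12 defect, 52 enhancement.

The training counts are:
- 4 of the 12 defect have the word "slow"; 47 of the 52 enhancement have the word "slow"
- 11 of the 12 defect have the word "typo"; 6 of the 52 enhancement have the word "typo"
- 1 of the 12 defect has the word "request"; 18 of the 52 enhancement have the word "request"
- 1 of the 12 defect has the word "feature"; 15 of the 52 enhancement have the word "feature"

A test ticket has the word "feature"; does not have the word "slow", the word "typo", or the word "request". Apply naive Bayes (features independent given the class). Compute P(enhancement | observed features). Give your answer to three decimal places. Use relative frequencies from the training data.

defect: (12/64) × (8/12) × (1/12) × (11/12) × (1/12) ≈ 0.000795718
enhancement: (52/64) × (5/52) × (46/52) × (34/52) × (15/52) ≈ 0.0130349
P(enhancement | x) = 0.0130349 / 0.013830618 ≈ 0.942

0.942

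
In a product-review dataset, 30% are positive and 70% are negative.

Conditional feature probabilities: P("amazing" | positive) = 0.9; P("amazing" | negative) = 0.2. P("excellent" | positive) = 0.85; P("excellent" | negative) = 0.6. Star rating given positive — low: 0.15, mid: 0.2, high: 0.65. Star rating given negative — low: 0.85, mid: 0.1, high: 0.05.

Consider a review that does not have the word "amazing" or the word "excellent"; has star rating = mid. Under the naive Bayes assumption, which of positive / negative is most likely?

negative

positive: 0.3 × (1−0.9) × (1−0.85) × 0.2 = 0.0009
negative: 0.7 × (1−0.2) × (1−0.6) × 0.1 = 0.0224
Highest score → negative.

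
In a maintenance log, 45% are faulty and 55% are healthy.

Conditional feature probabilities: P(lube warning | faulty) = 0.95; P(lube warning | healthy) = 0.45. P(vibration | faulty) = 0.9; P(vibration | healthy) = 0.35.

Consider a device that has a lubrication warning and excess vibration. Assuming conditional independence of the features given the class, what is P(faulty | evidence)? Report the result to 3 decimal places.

0.816

faulty: 0.45 × 0.95 × 0.9 = 0.38475
healthy: 0.55 × 0.45 × 0.35 = 0.086625
P(faulty | x) = 0.38475 / 0.471375 ≈ 0.816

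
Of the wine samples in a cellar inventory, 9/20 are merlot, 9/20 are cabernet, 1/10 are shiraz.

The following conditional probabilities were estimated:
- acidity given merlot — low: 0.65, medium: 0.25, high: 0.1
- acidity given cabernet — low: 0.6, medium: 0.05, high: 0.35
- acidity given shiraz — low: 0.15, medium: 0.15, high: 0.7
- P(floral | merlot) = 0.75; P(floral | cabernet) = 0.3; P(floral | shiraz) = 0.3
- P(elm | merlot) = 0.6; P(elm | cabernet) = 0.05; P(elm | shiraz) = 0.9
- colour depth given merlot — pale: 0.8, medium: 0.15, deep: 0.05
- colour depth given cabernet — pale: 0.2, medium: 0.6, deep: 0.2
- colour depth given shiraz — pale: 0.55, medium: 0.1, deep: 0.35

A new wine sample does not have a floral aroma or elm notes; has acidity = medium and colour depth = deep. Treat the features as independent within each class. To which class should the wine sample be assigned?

cabernet

merlot: 0.45 × 0.25 × (1−0.75) × (1−0.6) × 0.05 = 0.0005625
cabernet: 0.45 × 0.05 × (1−0.3) × (1−0.05) × 0.2 = 0.0029925
shiraz: 0.1 × 0.15 × (1−0.3) × (1−0.9) × 0.35 = 0.0003675
Highest score → cabernet.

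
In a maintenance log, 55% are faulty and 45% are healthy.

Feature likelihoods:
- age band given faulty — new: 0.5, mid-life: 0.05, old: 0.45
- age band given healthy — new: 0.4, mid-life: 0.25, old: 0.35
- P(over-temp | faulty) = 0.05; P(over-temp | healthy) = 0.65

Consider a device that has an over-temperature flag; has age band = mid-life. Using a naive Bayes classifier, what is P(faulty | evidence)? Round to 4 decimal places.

faulty: 0.55 × 0.05 × 0.05 = 0.001375
healthy: 0.45 × 0.25 × 0.65 = 0.073125
P(faulty | x) = 0.001375 / 0.0745 ≈ 0.0185

0.0185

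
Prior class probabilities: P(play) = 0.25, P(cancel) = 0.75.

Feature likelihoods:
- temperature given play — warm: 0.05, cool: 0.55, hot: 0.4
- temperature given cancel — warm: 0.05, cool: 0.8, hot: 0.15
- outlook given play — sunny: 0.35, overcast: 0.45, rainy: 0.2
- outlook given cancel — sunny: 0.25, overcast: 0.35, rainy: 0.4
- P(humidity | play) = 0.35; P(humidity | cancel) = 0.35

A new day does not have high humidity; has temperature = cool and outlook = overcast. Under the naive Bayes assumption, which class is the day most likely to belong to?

play: 0.25 × 0.55 × 0.45 × (1−0.35) = 0.04021875
cancel: 0.75 × 0.8 × 0.35 × (1−0.35) = 0.1365
Highest score → cancel.

cancel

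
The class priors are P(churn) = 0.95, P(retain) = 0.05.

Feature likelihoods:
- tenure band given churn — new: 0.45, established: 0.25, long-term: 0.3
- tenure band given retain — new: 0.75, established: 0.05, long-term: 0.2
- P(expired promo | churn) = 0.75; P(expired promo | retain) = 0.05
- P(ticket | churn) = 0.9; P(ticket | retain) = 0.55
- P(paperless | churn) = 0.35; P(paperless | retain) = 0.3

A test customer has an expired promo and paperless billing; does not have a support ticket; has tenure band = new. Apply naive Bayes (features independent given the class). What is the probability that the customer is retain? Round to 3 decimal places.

churn: 0.95 × 0.45 × 0.75 × (1−0.9) × 0.35 = 0.011221875
retain: 0.05 × 0.75 × 0.05 × (1−0.55) × 0.3 = 0.000253125
P(retain | x) = 0.000253125 / 0.011475 ≈ 0.022

0.022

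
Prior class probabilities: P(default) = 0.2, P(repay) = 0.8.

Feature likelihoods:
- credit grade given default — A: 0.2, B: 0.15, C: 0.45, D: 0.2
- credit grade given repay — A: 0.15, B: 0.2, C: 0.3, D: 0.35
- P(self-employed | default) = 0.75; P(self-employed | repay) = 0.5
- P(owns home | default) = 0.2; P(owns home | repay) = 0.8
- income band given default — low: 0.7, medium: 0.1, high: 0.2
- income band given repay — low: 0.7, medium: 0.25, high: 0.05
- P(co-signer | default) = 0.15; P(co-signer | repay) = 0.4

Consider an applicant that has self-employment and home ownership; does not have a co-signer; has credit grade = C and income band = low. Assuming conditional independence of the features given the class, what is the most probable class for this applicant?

default: 0.2 × 0.45 × 0.75 × 0.2 × 0.7 × (1−0.15) = 0.0080325
repay: 0.8 × 0.3 × 0.5 × 0.8 × 0.7 × (1−0.4) = 0.04032
Highest score → repay.

repay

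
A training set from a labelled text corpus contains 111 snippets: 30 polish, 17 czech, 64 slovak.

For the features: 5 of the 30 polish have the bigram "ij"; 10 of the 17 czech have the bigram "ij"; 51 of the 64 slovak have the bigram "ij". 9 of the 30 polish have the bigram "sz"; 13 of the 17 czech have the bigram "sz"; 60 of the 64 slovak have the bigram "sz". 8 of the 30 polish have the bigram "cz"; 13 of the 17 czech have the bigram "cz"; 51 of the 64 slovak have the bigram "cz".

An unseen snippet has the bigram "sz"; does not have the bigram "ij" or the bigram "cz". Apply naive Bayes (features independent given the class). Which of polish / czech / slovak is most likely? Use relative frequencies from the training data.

polish: (30/111) × (25/30) × (9/30) × (22/30) ≈ 0.0495495
czech: (17/111) × (7/17) × (13/17) × (4/17) ≈ 0.011347
slovak: (64/111) × (13/64) × (60/64) × (13/64) ≈ 0.0223026
Highest score → polish.

polish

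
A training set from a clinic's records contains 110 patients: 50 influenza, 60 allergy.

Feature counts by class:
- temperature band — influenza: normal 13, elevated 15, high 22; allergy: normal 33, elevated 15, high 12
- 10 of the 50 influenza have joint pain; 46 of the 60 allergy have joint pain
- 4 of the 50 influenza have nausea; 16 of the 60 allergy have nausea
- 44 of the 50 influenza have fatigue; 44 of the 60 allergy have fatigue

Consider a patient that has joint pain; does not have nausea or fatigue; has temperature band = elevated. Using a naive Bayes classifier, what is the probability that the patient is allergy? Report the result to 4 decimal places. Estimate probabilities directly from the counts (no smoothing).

influenza: (50/110) × (15/50) × (10/50) × (46/50) × (6/50) ≈ 0.00301091
allergy: (60/110) × (15/60) × (46/60) × (44/60) × (16/60) ≈ 0.0204444
P(allergy | x) = 0.0204444 / 0.02345531 ≈ 0.8716

0.8716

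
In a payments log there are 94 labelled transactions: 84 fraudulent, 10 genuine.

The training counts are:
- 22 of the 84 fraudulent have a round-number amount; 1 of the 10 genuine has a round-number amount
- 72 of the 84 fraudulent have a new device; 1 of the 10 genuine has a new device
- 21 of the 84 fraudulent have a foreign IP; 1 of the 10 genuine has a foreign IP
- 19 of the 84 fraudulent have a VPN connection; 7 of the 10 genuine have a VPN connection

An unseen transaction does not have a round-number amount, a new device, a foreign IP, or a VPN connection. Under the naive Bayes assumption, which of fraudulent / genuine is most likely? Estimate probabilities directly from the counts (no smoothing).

fraudulent: (84/94) × (62/84) × (12/84) × (63/84) × (65/84) ≈ 0.0546841
genuine: (10/94) × (9/10) × (9/10) × (9/10) × (3/10) ≈ 0.023266
Highest score → fraudulent.

fraudulent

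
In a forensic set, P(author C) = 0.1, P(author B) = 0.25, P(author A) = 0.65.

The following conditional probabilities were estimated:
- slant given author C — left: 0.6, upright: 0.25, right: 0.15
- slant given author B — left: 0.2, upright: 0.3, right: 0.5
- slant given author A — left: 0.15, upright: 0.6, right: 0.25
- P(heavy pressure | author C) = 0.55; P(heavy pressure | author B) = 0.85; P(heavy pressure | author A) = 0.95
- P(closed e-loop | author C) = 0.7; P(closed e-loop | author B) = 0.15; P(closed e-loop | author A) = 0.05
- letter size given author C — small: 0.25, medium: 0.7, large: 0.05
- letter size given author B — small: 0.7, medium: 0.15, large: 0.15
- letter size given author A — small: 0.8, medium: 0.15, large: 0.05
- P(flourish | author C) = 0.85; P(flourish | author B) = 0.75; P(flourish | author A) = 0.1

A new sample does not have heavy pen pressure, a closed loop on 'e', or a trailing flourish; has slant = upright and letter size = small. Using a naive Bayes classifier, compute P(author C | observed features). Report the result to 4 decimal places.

0.0084

author C: 0.1 × 0.25 × (1−0.55) × (1−0.7) × 0.25 × (1−0.85) = 0.0001265625
author B: 0.25 × 0.3 × (1−0.85) × (1−0.15) × 0.7 × (1−0.75) = 0.0016734375
author A: 0.65 × 0.6 × (1−0.95) × (1−0.05) × 0.8 × (1−0.1) = 0.013338
P(author C | x) = 0.0001265625 / 0.015138 ≈ 0.0084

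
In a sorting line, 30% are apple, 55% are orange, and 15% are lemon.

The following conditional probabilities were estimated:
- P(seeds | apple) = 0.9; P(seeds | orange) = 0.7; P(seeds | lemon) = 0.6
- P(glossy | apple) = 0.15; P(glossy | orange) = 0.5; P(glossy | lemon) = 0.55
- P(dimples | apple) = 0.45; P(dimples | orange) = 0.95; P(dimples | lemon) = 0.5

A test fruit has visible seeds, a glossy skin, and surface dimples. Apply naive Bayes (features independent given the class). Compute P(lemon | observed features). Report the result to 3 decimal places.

0.110

apple: 0.3 × 0.9 × 0.15 × 0.45 = 0.018225
orange: 0.55 × 0.7 × 0.5 × 0.95 = 0.182875
lemon: 0.15 × 0.6 × 0.55 × 0.5 = 0.02475
P(lemon | x) = 0.02475 / 0.22585 ≈ 0.110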